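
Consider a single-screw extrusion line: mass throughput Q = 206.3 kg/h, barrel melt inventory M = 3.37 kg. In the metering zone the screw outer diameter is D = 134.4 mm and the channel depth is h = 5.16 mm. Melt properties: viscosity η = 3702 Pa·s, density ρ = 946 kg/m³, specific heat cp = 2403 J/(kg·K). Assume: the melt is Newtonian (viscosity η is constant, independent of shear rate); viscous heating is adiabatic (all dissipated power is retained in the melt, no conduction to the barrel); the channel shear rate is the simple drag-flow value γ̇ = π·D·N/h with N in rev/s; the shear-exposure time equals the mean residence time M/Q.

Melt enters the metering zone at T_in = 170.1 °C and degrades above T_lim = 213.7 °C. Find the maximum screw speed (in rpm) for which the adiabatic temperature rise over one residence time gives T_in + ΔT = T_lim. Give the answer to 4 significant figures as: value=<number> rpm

Throughput in SI: Q_s = 206.3 kg/h ÷ 3600 s/h = 0.0573056 kg/s
Mean residence time: t_res = M/Q_s = 3.37 kg / 0.0573056 kg/s = 58.8076 s
Convert to metres: D = 0.1344 m, h = 0.00516 m
ΔT_a = T_lim − T_in = 213.7 °C − 170.1 °C = 43.6 K
Invert ΔT = ηγ̇²t_res/(ρcp) for γ̇: γ̇_max² = ΔT_a ρ cp / (η t_res) = 43.6·946·2403 / (3702·58.8076) = 455.262 s⁻²
γ̇_max = sqrt(455.262) = 21.3369 s⁻¹
N_max = γ̇_max·h / (π·D) = 21.3369 · 0.00516 / (π · 0.1344) = 0.260754 rev/s = 15.6453 rpm

value=15.65 rpm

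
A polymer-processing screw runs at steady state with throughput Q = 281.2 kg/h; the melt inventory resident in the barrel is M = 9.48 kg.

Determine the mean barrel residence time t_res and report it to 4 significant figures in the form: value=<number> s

Throughput in SI: Q_s = 281.2 kg/h ÷ 3600 s/h = 0.0781111 kg/s
Mean residence time: t_res = M/Q_s = 9.48 kg / 0.0781111 kg/s = 121.366 s

value=121.4 s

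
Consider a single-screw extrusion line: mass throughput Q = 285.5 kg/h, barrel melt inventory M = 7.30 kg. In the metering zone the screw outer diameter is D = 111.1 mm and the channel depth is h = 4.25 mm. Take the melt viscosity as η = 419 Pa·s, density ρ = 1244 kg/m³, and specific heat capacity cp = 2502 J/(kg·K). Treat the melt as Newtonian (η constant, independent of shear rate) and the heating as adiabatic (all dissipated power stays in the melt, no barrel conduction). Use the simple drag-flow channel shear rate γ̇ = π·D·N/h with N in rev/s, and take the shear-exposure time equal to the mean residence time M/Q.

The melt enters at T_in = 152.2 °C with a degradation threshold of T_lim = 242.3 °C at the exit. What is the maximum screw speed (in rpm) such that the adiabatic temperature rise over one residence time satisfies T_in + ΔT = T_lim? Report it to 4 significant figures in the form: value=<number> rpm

Throughput in SI: Q_s = 285.5 kg/h ÷ 3600 s/h = 0.0793056 kg/s
t_res = M / Q_s = 7.30 ÷ 0.0793056 = 92.049 s
D = 111.1 mm = 0.1111 m;  h = 4.25 mm = 0.00425 m
Allowable rise: ΔT_a = T_lim − T_in = 242.3 − 152.2 = 90.1 K
Invert ΔT = ηγ̇²t_res/(ρcp) for γ̇: γ̇_max² = ΔT_a ρ cp / (η t_res) = 90.1·1244·2502 / (419·92.049) = 7271.08 s⁻²
γ̇_max = √7271.08 = 85.2707 s⁻¹
N_max = γ̇_max·h / (π·D) = 85.2707 · 0.00425 / (π · 0.1111) = 1.0383 rev/s = 62.2983 rpm

value=62.30 rpm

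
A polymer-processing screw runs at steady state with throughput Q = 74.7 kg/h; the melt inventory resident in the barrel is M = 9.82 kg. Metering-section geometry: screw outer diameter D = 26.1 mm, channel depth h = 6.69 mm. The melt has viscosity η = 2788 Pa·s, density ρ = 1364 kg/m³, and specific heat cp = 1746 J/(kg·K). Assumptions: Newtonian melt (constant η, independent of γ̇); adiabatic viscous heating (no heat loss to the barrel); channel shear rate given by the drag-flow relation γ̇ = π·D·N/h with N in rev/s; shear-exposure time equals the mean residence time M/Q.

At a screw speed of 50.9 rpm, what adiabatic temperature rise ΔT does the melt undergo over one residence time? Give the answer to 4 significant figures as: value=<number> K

Convert throughput: Q = 74.7 kg/h = 74.7/3600 = 0.02075 kg/s
Mean residence time: t_res = M/Q_s = 9.82 kg / 0.02075 kg/s = 473.253 s
Convert to SI: D = 0.0261 m, h = 0.00669 m, N = 50.9/60 = 0.848333 rev/s
Shear rate: γ̇ = πDN/h = π·0.0261·0.848333/0.00669 = 10.3975 s⁻¹
Adiabatic rise: ΔT = η γ̇² t_res / (ρ cp) = 2788·(10.3975)²·473.253 / (1364·1746) = 59.8948 K

value=59.89 K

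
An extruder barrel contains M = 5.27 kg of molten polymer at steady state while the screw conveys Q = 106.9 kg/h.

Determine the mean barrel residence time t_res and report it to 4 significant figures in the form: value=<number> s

value=177.5 s

Convert throughput: Q = 106.9 kg/h = 106.9/3600 = 0.0296944 kg/s
Mean residence time: t_res = M/Q_s = 5.27 kg / 0.0296944 kg/s = 177.474 s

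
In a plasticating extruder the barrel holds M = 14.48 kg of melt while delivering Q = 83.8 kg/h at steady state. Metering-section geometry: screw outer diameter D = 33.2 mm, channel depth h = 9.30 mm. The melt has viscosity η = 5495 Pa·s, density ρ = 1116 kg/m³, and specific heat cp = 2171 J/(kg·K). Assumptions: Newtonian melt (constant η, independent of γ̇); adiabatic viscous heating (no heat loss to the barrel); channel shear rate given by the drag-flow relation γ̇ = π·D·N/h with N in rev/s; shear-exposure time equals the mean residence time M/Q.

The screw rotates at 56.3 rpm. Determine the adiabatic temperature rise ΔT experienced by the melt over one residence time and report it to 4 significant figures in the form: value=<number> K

Throughput in SI: Q_s = 83.8 kg/h ÷ 3600 s/h = 0.0232778 kg/s
Mean residence time: t_res = M/Q_s = 14.48 kg / 0.0232778 kg/s = 622.053 s
D = 33.2 mm = 0.0332 m;  h = 9.30 mm = 0.0093 m;  N = 56.3 rpm / 60 = 0.938333 rev/s
Shear rate: γ̇ = πDN/h = π·0.0332·0.938333/0.0093 = 10.5235 s⁻¹
ΔT = η·γ̇²·t_res / (ρ·cp) = 5495 · (10.5235)² · 622.053 / (1116 · 2171) = 156.241 K

value=156.2 K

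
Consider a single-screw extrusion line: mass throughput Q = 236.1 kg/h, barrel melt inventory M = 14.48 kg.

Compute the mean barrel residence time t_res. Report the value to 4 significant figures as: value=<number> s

Throughput in SI: Q_s = 236.1 kg/h ÷ 3600 s/h = 0.0655833 kg/s
t_res = M / Q_s = 14.48 ÷ 0.0655833 = 220.788 s

value=220.8 s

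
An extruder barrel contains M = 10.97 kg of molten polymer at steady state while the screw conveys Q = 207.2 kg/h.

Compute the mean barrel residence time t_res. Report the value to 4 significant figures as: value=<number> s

value=190.6 s

Throughput in SI: Q_s = 207.2 kg/h ÷ 3600 s/h = 0.0575556 kg/s
Mean residence time: t_res = M/Q_s = 10.97 kg / 0.0575556 kg/s = 190.598 s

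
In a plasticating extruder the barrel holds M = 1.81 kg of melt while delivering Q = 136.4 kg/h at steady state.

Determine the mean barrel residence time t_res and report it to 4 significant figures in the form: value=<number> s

Q_s = Q / 3600 = 136.4 / 3600 = 0.0378889 kg/s
t_res = M / Q_s = 1.81 / 0.0378889 = 47.7713 s

value=47.77 s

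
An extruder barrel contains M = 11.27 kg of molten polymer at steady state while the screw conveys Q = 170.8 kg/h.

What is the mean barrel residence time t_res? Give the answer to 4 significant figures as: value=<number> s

value=237.5 s

Throughput in SI: Q_s = 170.8 kg/h ÷ 3600 s/h = 0.0474444 kg/s
t_res = M / Q_s = 11.27 / 0.0474444 = 237.541 s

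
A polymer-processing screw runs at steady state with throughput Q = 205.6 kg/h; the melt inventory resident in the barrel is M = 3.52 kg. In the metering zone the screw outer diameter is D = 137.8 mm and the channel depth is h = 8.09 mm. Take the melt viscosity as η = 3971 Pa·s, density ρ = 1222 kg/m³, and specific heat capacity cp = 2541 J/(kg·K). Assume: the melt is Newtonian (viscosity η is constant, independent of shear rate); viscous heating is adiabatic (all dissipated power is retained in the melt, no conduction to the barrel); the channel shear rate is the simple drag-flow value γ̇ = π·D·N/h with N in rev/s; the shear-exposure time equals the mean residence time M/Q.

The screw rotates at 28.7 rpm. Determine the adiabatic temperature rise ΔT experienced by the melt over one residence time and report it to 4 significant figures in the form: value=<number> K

Q_s = Q / 3600 = 205.6 / 3600 = 0.0571111 kg/s
Mean residence time: t_res = M/Q_s = 3.52 kg / 0.0571111 kg/s = 61.6342 s
Convert to SI: D = 0.1378 m, h = 0.00809 m, N = 28.7/60 = 0.478333 rev/s
γ̇ = π D N / h = (π)(0.1378)(0.478333) / 0.00809 = 25.5965 s⁻¹
ΔT = η·γ̇²·t_res / (ρ·cp) = 3971 · (25.5965)² · 61.6342 / (1222 · 2541) = 51.6426 K

value=51.64 K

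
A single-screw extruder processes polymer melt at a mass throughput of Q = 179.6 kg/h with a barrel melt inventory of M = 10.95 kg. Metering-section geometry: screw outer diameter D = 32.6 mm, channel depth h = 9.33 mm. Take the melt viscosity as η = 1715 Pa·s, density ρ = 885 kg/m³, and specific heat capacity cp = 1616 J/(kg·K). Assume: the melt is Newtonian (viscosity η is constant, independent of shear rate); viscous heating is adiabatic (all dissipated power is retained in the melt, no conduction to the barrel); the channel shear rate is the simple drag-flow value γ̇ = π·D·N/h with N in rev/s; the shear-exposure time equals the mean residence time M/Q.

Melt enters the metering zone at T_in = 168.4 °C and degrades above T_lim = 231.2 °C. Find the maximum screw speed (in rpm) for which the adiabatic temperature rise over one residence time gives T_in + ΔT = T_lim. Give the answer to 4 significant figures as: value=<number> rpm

Throughput in SI: Q_s = 179.6 kg/h ÷ 3600 s/h = 0.0498889 kg/s
t_res = M / Q_s = 10.95 ÷ 0.0498889 = 219.488 s
D = 32.6 mm = 0.0326 m;  h = 9.33 mm = 0.00933 m
ΔT_a = T_lim − T_in = 231.2 °C − 168.4 °C = 62.8 K
Invert ΔT = ηγ̇²t_res/(ρcp) for γ̇: γ̇_max² = ΔT_a ρ cp / (η t_res) = 62.8·885·1616 / (1715·219.488) = 238.6 s⁻²
γ̇_max = √238.6 = 15.4467 s⁻¹
Solve γ̇ = πDN/h for N: N_max = γ̇_max·h/(π·D) = 15.4467 × 0.00933 / (π × 0.0326) = 1.40718 rev/s = 84.4307 rpm

value=84.43 rpm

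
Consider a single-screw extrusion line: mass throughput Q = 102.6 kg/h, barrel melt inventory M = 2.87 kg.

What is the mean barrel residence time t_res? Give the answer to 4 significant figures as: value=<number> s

value=100.7 s

Convert throughput: Q = 102.6 kg/h = 102.6/3600 = 0.0285 kg/s
t_res = M / Q_s = 2.87 / 0.0285 = 100.702 s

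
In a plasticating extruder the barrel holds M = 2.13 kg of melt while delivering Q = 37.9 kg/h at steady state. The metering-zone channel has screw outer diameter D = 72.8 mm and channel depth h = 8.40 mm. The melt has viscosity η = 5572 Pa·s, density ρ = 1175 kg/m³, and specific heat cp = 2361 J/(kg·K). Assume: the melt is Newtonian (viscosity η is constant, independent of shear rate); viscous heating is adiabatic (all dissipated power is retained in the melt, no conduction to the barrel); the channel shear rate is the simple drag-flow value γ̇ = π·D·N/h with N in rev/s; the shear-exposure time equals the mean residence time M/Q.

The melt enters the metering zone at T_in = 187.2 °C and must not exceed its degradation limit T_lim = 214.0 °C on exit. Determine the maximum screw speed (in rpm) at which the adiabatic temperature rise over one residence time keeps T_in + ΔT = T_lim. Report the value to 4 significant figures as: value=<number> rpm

value=17.90 rpm

Convert throughput: Q = 37.9 kg/h = 37.9/3600 = 0.0105278 kg/s
Mean residence time: t_res = M/Q_s = 2.13 kg / 0.0105278 kg/s = 202.322 s
D = 72.8 mm = 0.0728 m;  h = 8.40 mm = 0.0084 m
ΔT_a = T_lim − T_in = 214.0 °C − 187.2 °C = 26.8 K
γ̇_max² = ΔT_a·ρ·cp/(η·t_res) = 26.8·1175·2361/(5572·202.322) = 65.95 s⁻²
Take the square root: γ̇_max = √(65.95) = 8.12096 s⁻¹
Solve γ̇ = πDN/h for N: N_max = γ̇_max·h/(π·D) = 8.12096 × 0.0084 / (π × 0.0728) = 0.298267 rev/s = 17.896 rpm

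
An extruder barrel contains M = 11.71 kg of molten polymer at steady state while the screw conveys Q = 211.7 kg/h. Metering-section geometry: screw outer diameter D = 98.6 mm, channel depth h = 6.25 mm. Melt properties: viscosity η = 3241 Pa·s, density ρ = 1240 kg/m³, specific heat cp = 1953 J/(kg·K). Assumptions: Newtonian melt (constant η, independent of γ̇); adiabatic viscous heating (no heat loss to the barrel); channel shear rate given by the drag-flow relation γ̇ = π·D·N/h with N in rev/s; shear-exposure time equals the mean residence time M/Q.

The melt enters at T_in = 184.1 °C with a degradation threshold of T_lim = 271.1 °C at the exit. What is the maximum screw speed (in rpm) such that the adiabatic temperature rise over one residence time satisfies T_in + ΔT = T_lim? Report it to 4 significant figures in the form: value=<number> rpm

value=21.87 rpm

Convert throughput: Q = 211.7 kg/h = 211.7/3600 = 0.0588056 kg/s
t_res = M / Q_s = 11.71 / 0.0588056 = 199.131 s
Convert to metres: D = 0.0986 m, h = 0.00625 m
Allowable rise: ΔT_a = T_lim − T_in = 271.1 − 184.1 = 87 K
γ̇_max² = ΔT_a·ρ·cp / (η·t_res) = [87 × 1240 × 1953] / [3241 × 199.131] = 326.457 s⁻²
Take the square root: γ̇_max = √(326.457) = 18.0681 s⁻¹
Solve γ̇ = πDN/h for N: N_max = γ̇_max·h/(π·D) = 18.0681 × 0.00625 / (π × 0.0986) = 0.364557 rev/s = 21.8734 rpm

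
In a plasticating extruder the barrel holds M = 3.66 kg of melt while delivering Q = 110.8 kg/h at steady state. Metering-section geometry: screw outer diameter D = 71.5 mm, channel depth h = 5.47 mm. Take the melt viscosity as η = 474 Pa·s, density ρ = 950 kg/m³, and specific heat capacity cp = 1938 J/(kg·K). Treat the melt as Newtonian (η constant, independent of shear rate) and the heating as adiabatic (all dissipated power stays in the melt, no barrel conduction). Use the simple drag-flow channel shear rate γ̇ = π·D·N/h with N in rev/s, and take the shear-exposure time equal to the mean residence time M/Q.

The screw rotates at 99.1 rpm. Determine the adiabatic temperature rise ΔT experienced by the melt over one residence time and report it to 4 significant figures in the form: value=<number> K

Q_s = Q / 3600 = 110.8 / 3600 = 0.0307778 kg/s
t_res = M / Q_s = 3.66 / 0.0307778 = 118.917 s
D = 71.5 mm = 0.0715 m;  h = 5.47 mm = 0.00547 m;  N = 99.1 rpm / 60 = 1.65167 rev/s
Shear rate: γ̇ = πDN/h = π·0.0715·1.65167/0.00547 = 67.8252 s⁻¹
ΔT = η·γ̇²·t_res/(ρ·cp) = [474 × 67.8252² × 118.917] / [950 × 1938] = 140.84 K

value=140.8 K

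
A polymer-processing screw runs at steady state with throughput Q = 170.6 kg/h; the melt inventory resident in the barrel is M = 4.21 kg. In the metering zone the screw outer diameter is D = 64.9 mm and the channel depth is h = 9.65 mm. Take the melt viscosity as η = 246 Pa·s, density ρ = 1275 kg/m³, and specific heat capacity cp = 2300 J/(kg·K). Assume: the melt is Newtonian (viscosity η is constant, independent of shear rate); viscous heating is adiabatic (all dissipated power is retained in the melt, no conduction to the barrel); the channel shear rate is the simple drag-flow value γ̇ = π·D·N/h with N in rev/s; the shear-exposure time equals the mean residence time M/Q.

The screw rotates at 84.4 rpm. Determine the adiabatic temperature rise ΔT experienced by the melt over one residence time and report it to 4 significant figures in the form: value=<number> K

value=6.583 K

Convert throughput: Q = 170.6 kg/h = 170.6/3600 = 0.0473889 kg/s
Mean residence time: t_res = M/Q_s = 4.21 kg / 0.0473889 kg/s = 88.8394 s
D = 64.9 mm = 0.0649 m;  h = 9.65 mm = 0.00965 m;  N = 84.4 rpm / 60 = 1.40667 rev/s
Shear rate: γ̇ = πDN/h = π·0.0649·1.40667/0.00965 = 29.7207 s⁻¹
ΔT = η·γ̇²·t_res / (ρ·cp) = 246 · (29.7207)² · 88.8394 / (1275 · 2300) = 6.58293 K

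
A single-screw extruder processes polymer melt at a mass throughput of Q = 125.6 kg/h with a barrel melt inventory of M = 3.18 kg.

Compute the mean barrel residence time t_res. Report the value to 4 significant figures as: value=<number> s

value=91.15 s

Convert throughput: Q = 125.6 kg/h = 125.6/3600 = 0.0348889 kg/s
t_res = M / Q_s = 3.18 ÷ 0.0348889 = 91.1465 s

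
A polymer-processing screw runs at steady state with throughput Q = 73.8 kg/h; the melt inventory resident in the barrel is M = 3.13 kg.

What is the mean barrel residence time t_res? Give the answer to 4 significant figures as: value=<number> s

value=152.7 s

Convert throughput: Q = 73.8 kg/h = 73.8/3600 = 0.0205 kg/s
Mean residence time: t_res = M/Q_s = 3.13 kg / 0.0205 kg/s = 152.683 s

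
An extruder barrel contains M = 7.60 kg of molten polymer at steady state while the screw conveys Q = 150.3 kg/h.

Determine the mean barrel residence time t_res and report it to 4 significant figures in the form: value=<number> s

Throughput in SI: Q_s = 150.3 kg/h ÷ 3600 s/h = 0.04175 kg/s
t_res = M / Q_s = 7.60 / 0.04175 = 182.036 s

value=182.0 s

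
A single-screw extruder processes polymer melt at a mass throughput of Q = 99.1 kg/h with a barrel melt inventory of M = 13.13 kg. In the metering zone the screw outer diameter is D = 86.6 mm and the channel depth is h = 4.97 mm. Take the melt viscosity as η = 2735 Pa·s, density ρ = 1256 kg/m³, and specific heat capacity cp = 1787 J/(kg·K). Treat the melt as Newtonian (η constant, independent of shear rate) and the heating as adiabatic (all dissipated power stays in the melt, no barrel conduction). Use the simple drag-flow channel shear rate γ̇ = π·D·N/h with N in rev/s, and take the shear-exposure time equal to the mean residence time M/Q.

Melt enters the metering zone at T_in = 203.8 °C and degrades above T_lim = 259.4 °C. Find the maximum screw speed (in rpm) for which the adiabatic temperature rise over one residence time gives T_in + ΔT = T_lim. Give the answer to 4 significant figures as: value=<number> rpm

Throughput in SI: Q_s = 99.1 kg/h ÷ 3600 s/h = 0.0275278 kg/s
t_res = M / Q_s = 13.13 / 0.0275278 = 476.973 s
Convert to metres: D = 0.0866 m, h = 0.00497 m
ΔT_a = T_lim − T_in = 259.4 °C − 203.8 °C = 55.6 K
Invert ΔT = ηγ̇²t_res/(ρcp) for γ̇: γ̇_max² = ΔT_a ρ cp / (η t_res) = 55.6·1256·1787 / (2735·476.973) = 95.6617 s⁻²
γ̇_max = √95.6617 = 9.78068 s⁻¹
N_max = γ̇_max·h / (π·D) = 9.78068 · 0.00497 / (π · 0.0866) = 0.178672 rev/s = 10.7203 rpm

value=10.72 rpm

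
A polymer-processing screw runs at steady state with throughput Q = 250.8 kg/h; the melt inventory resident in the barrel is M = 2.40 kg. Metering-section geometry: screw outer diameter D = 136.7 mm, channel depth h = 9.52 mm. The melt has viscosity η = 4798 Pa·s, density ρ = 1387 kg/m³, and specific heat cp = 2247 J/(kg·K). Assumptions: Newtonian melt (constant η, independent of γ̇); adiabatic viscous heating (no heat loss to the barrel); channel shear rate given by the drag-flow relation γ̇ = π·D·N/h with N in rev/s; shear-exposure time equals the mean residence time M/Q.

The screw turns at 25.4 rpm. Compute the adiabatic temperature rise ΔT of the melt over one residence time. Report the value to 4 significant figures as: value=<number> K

Throughput in SI: Q_s = 250.8 kg/h ÷ 3600 s/h = 0.0696667 kg/s
t_res = M / Q_s = 2.40 ÷ 0.0696667 = 34.4498 s
Convert to SI: D = 0.1367 m, h = 0.00952 m, N = 25.4/60 = 0.423333 rev/s
γ̇ = π·D·N / h = π · 0.1367 · 0.423333 / 0.00952 = 19.0969 s⁻¹
ΔT = η·γ̇²·t_res/(ρ·cp) = [4798 × 19.0969² × 34.4498] / [1387 × 2247] = 19.3417 K

value=19.34 K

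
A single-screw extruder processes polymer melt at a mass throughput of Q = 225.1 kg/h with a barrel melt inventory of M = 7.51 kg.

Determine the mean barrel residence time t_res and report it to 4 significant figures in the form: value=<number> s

Q_s = Q / 3600 = 225.1 / 3600 = 0.0625278 kg/s
t_res = M / Q_s = 7.51 / 0.0625278 = 120.107 s

value=120.1 s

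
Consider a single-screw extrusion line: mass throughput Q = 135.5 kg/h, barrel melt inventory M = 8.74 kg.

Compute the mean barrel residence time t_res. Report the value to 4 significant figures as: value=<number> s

value=232.2 s

Convert throughput: Q = 135.5 kg/h = 135.5/3600 = 0.0376389 kg/s
Mean residence time: t_res = M/Q_s = 8.74 kg / 0.0376389 kg/s = 232.207 s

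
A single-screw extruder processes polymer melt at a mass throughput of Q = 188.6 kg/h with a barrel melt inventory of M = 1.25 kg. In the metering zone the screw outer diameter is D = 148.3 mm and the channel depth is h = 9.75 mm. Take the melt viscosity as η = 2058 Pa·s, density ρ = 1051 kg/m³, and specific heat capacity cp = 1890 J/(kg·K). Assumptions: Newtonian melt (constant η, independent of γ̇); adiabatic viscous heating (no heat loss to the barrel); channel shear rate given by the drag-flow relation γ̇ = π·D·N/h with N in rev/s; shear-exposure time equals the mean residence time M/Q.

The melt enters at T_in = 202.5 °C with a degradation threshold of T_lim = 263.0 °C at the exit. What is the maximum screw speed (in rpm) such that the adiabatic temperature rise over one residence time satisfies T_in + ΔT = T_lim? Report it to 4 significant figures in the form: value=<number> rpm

Convert throughput: Q = 188.6 kg/h = 188.6/3600 = 0.0523889 kg/s
Mean residence time: t_res = M/Q_s = 1.25 kg / 0.0523889 kg/s = 23.86 s
Convert to metres: D = 0.1483 m, h = 0.00975 m
ΔT_a = T_lim − T_in = 263.0 °C − 202.5 °C = 60.5 K
γ̇_max² = ΔT_a·ρ·cp/(η·t_res) = 60.5·1051·1890/(2058·23.86) = 2447.39 s⁻²
γ̇_max = sqrt(2447.39) = 49.4711 s⁻¹
N_max = γ̇_max·h / (π·D) = 49.4711 · 0.00975 / (π · 0.1483) = 1.0353 rev/s = 62.1179 rpm

value=62.12 rpm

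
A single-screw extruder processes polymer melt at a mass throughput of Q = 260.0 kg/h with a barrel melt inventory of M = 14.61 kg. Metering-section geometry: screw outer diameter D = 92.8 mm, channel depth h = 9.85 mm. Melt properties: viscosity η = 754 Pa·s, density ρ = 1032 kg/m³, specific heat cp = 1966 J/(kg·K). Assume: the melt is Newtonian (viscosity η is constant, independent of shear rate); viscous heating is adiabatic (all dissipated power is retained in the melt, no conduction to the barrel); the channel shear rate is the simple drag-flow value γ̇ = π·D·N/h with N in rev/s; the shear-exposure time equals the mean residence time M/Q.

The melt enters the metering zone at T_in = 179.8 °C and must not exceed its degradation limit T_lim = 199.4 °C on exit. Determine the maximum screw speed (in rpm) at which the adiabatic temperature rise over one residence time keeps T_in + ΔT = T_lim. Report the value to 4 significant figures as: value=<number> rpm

Q_s = Q / 3600 = 260.0 / 3600 = 0.0722222 kg/s
t_res = M / Q_s = 14.61 ÷ 0.0722222 = 202.292 s
Geometry in SI: D = 92.8 mm → 0.0928 m, h = 9.85 mm → 0.00985 m
ΔT_a = T_lim − T_in = 199.4 °C − 179.8 °C = 19.6 K
γ̇_max² = ΔT_a·ρ·cp / (η·t_res) = [19.6 × 1032 × 1966] / [754 × 202.292] = 260.717 s⁻²
γ̇_max = sqrt(260.717) = 16.1467 s⁻¹
N_max = γ̇_max h / (πD) = 16.1467·0.00985/(π·0.0928) = 0.545535 rev/s → ×60 = 32.7321 rpm

value=32.73 rpm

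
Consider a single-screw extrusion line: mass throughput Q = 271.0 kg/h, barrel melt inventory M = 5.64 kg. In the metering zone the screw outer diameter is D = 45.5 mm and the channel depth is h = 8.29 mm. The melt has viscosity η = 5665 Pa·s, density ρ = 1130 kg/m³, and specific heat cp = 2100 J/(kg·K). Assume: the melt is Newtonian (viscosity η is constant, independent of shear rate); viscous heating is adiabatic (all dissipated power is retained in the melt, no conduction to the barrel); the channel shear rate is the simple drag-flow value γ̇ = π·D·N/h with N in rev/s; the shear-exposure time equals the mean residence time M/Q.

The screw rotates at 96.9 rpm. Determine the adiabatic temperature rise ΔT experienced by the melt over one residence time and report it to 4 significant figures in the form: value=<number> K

Throughput in SI: Q_s = 271.0 kg/h ÷ 3600 s/h = 0.0752778 kg/s
t_res = M / Q_s = 5.64 ÷ 0.0752778 = 74.9225 s
Convert to SI: D = 0.0455 m, h = 0.00829 m, N = 96.9/60 = 1.615 rev/s
γ̇ = π·D·N / h = π · 0.0455 · 1.615 / 0.00829 = 27.8471 s⁻¹
ΔT = η·γ̇²·t_res / (ρ·cp) = 5665 · (27.8471)² · 74.9225 / (1130 · 2100) = 138.699 K

value=138.7 K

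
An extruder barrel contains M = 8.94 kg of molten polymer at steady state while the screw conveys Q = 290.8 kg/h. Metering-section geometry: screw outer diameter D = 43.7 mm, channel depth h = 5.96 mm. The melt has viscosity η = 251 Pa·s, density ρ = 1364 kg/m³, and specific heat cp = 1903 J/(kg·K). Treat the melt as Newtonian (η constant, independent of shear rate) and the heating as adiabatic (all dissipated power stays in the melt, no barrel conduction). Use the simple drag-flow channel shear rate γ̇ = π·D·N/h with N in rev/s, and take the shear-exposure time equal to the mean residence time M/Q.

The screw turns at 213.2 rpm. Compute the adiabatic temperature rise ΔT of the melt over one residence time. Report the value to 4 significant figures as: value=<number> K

value=71.70 K

Q_s = Q / 3600 = 290.8 / 3600 = 0.0807778 kg/s
t_res = M / Q_s = 8.94 ÷ 0.0807778 = 110.674 s
D = 43.7 mm = 0.0437 m;  h = 5.96 mm = 0.00596 m;  N = 213.2 rpm / 60 = 3.55333 rev/s
γ̇ = π D N / h = (π)(0.0437)(3.55333) / 0.00596 = 81.8504 s⁻¹
ΔT = η·γ̇²·t_res / (ρ·cp) = 251 · (81.8504)² · 110.674 / (1364 · 1903) = 71.6982 K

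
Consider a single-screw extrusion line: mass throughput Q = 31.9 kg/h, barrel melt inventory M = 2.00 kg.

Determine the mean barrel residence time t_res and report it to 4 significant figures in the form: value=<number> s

value=225.7 s

Convert throughput: Q = 31.9 kg/h = 31.9/3600 = 0.00886111 kg/s
t_res = M / Q_s = 2.00 / 0.00886111 = 225.705 s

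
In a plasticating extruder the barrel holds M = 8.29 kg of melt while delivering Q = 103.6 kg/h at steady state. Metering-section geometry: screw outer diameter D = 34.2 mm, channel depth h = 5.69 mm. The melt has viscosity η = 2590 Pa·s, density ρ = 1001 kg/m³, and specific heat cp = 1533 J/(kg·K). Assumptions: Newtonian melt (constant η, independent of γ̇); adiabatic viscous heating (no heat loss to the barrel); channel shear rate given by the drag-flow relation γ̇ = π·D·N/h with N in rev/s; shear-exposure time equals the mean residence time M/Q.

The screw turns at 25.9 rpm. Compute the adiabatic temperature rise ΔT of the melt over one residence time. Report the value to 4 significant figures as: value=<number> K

value=32.30 K

Throughput in SI: Q_s = 103.6 kg/h ÷ 3600 s/h = 0.0287778 kg/s
t_res = M / Q_s = 8.29 / 0.0287778 = 288.069 s
Convert to SI: D = 0.0342 m, h = 0.00569 m, N = 25.9/60 = 0.431667 rev/s
γ̇ = π D N / h = (π)(0.0342)(0.431667) / 0.00569 = 8.15103 s⁻¹
Adiabatic rise: ΔT = η γ̇² t_res / (ρ cp) = 2590·(8.15103)²·288.069 / (1001·1533) = 32.3032 K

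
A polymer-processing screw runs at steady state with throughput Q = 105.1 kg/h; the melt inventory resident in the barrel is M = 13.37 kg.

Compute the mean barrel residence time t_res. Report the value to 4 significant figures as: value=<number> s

value=458.0 s

Q_s = Q / 3600 = 105.1 / 3600 = 0.0291944 kg/s
Mean residence time: t_res = M/Q_s = 13.37 kg / 0.0291944 kg/s = 457.964 s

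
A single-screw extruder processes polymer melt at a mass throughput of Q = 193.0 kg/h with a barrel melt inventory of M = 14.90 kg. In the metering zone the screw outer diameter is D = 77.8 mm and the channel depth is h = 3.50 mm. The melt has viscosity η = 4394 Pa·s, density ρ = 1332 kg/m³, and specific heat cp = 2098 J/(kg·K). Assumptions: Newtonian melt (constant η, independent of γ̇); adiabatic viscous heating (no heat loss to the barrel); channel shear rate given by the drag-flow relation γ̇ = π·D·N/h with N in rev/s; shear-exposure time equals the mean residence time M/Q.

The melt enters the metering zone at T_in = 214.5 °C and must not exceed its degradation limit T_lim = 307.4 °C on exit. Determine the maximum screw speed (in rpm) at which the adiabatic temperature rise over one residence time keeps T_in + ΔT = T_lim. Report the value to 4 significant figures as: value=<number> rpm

value=12.53 rpm

Throughput in SI: Q_s = 193.0 kg/h ÷ 3600 s/h = 0.0536111 kg/s
t_res = M / Q_s = 14.90 ÷ 0.0536111 = 277.927 s
Geometry in SI: D = 77.8 mm → 0.0778 m, h = 3.50 mm → 0.0035 m
ΔT_a = T_lim − T_in = 307.4 − 214.5 = 92.9 K
γ̇_max² = ΔT_a·ρ·cp / (η·t_res) = [92.9 × 1332 × 2098] / [4394 × 277.927] = 212.586 s⁻²
Take the square root: γ̇_max = √(212.586) = 14.5803 s⁻¹
N_max = γ̇_max h / (πD) = 14.5803·0.0035/(π·0.0778) = 0.208788 rev/s → ×60 = 12.5273 rpm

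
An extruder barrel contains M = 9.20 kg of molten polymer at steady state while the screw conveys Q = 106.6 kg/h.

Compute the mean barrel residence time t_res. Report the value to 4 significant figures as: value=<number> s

Throughput in SI: Q_s = 106.6 kg/h ÷ 3600 s/h = 0.0296111 kg/s
t_res = M / Q_s = 9.20 ÷ 0.0296111 = 310.694 s

value=310.7 s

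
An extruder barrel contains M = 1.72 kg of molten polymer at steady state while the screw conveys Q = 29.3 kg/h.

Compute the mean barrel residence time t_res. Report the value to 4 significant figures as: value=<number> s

value=211.3 s

Q_s = Q / 3600 = 29.3 / 3600 = 0.00813889 kg/s
t_res = M / Q_s = 1.72 / 0.00813889 = 211.331 s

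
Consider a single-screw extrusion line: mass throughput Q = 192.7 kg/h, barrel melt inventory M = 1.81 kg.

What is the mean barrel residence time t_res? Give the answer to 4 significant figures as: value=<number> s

Q_s = Q / 3600 = 192.7 / 3600 = 0.0535278 kg/s
Mean residence time: t_res = M/Q_s = 1.81 kg / 0.0535278 kg/s = 33.8142 s

value=33.81 s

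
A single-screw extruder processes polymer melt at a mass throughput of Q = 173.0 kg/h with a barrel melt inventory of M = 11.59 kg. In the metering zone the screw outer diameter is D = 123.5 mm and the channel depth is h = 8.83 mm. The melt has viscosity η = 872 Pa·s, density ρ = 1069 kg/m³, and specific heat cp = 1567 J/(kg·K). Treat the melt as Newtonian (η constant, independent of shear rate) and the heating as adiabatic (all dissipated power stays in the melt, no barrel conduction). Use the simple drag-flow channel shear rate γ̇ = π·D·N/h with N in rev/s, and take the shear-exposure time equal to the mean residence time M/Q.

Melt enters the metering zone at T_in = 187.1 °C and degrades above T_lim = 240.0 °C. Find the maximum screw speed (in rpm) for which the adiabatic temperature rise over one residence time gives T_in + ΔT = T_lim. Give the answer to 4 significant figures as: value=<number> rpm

Convert throughput: Q = 173.0 kg/h = 173.0/3600 = 0.0480556 kg/s
t_res = M / Q_s = 11.59 / 0.0480556 = 241.179 s
Convert to metres: D = 0.1235 m, h = 0.00883 m
ΔT_a = T_lim − T_in = 240.0 °C − 187.1 °C = 52.9 K
γ̇_max² = ΔT_a·ρ·cp/(η·t_res) = 52.9·1069·1567/(872·241.179) = 421.353 s⁻²
γ̇_max = sqrt(421.353) = 20.5269 s⁻¹
N_max = γ̇_max·h / (π·D) = 20.5269 · 0.00883 / (π · 0.1235) = 0.467161 rev/s = 28.0297 rpm

value=28.03 rpm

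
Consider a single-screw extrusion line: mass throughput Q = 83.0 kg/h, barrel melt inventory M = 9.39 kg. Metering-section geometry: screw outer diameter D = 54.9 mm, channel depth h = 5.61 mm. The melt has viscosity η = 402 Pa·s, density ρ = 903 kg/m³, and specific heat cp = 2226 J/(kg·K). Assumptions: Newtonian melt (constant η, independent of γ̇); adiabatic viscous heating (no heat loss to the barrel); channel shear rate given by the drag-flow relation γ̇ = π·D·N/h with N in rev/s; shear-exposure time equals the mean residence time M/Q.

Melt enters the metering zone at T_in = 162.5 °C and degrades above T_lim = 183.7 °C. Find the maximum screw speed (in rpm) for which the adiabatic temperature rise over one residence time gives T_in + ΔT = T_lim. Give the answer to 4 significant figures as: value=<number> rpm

Q_s = Q / 3600 = 83.0 / 3600 = 0.0230556 kg/s
t_res = M / Q_s = 9.39 ÷ 0.0230556 = 407.277 s
Convert to metres: D = 0.0549 m, h = 0.00561 m
Allowable rise: ΔT_a = T_lim − T_in = 183.7 − 162.5 = 21.2 K
Invert ΔT = ηγ̇²t_res/(ρcp) for γ̇: γ̇_max² = ΔT_a ρ cp / (η t_res) = 21.2·903·2226 / (402·407.277) = 260.275 s⁻²
Take the square root: γ̇_max = √(260.275) = 16.133 s⁻¹
Solve γ̇ = πDN/h for N: N_max = γ̇_max·h/(π·D) = 16.133 × 0.00561 / (π × 0.0549) = 0.524756 rev/s = 31.4853 rpm

value=31.49 rpm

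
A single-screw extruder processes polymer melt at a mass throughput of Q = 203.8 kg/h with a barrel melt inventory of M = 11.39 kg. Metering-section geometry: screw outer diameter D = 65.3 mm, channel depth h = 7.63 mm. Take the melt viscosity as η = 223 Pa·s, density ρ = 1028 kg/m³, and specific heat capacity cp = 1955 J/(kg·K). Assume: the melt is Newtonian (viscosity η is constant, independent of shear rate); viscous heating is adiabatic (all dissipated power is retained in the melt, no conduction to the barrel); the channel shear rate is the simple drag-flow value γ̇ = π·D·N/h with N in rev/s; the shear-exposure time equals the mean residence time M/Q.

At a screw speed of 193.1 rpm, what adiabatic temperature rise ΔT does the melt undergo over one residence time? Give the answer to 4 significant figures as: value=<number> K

value=167.2 K

Q_s = Q / 3600 = 203.8 / 3600 = 0.0566111 kg/s
t_res = M / Q_s = 11.39 ÷ 0.0566111 = 201.197 s
D = 65.3 mm = 0.0653 m;  h = 7.63 mm = 0.00763 m;  N = 193.1 rpm / 60 = 3.21833 rev/s
Shear rate: γ̇ = πDN/h = π·0.0653·3.21833/0.00763 = 86.5306 s⁻¹
ΔT = η·γ̇²·t_res/(ρ·cp) = [223 × 86.5306² × 201.197] / [1028 × 1955] = 167.158 K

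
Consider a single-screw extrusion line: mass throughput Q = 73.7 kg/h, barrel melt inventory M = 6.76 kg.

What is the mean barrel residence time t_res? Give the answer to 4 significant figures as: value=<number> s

value=330.2 s

Convert throughput: Q = 73.7 kg/h = 73.7/3600 = 0.0204722 kg/s
t_res = M / Q_s = 6.76 / 0.0204722 = 330.204 s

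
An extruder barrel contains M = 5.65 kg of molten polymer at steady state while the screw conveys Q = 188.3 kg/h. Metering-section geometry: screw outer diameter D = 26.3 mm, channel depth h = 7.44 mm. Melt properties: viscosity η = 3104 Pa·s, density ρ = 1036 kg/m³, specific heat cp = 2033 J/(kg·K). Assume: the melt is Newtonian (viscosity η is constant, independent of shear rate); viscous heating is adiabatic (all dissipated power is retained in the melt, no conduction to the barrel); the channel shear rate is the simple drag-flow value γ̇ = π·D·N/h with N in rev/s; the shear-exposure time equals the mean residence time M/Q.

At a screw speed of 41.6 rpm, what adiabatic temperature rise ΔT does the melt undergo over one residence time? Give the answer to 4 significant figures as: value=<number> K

Q_s = Q / 3600 = 188.3 / 3600 = 0.0523056 kg/s
t_res = M / Q_s = 5.65 ÷ 0.0523056 = 108.019 s
D = 26.3 mm = 0.0263 m;  h = 7.44 mm = 0.00744 m;  N = 41.6 rpm / 60 = 0.693333 rev/s
γ̇ = π·D·N / h = π · 0.0263 · 0.693333 / 0.00744 = 7.69972 s⁻¹
Adiabatic rise: ΔT = η γ̇² t_res / (ρ cp) = 3104·(7.69972)²·108.019 / (1036·2033) = 9.43789 K

value=9.438 K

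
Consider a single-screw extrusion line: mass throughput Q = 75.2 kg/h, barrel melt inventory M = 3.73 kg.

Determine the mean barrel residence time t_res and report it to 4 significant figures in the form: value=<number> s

Q_s = Q / 3600 = 75.2 / 3600 = 0.0208889 kg/s
t_res = M / Q_s = 3.73 / 0.0208889 = 178.564 s

value=178.6 s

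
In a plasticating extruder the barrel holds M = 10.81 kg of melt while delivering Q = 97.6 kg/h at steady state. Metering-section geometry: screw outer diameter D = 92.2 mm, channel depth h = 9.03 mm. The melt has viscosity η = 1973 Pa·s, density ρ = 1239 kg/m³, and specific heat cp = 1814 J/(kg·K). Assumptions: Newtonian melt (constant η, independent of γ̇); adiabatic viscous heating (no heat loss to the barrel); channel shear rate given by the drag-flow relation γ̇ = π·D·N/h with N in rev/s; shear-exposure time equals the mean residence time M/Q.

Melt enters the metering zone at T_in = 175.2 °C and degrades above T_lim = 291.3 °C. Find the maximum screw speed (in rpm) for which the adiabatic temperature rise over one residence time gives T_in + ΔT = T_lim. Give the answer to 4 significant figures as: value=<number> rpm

Q_s = Q / 3600 = 97.6 / 3600 = 0.0271111 kg/s
t_res = M / Q_s = 10.81 ÷ 0.0271111 = 398.73 s
Geometry in SI: D = 92.2 mm → 0.0922 m, h = 9.03 mm → 0.00903 m
ΔT_a = T_lim − T_in = 291.3 − 175.2 = 116.1 K
Invert ΔT = ηγ̇²t_res/(ρcp) for γ̇: γ̇_max² = ΔT_a ρ cp / (η t_res) = 116.1·1239·1814 / (1973·398.73) = 331.692 s⁻²
Take the square root: γ̇_max = √(331.692) = 18.2124 s⁻¹
Solve γ̇ = πDN/h for N: N_max = γ̇_max·h/(π·D) = 18.2124 × 0.00903 / (π × 0.0922) = 0.567773 rev/s = 34.0664 rpm

value=34.07 rpm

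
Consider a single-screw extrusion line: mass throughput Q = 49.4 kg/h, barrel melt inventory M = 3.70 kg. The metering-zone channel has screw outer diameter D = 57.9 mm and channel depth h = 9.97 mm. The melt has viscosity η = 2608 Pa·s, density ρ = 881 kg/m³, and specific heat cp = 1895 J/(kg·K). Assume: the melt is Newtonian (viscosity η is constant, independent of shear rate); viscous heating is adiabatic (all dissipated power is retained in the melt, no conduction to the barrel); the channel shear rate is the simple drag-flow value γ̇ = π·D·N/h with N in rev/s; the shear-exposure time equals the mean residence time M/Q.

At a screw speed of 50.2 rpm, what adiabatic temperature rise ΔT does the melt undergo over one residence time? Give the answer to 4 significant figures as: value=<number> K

value=98.15 K

Q_s = Q / 3600 = 49.4 / 3600 = 0.0137222 kg/s
t_res = M / Q_s = 3.70 ÷ 0.0137222 = 269.636 s
Convert to SI: D = 0.0579 m, h = 0.00997 m, N = 50.2/60 = 0.836667 rev/s
γ̇ = π D N / h = (π)(0.0579)(0.836667) / 0.00997 = 15.2646 s⁻¹
ΔT = η·γ̇²·t_res/(ρ·cp) = [2608 × 15.2646² × 269.636] / [881 × 1895] = 98.1457 K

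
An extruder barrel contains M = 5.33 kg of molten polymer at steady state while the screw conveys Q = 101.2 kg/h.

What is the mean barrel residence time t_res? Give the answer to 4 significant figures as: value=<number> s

Convert throughput: Q = 101.2 kg/h = 101.2/3600 = 0.0281111 kg/s
t_res = M / Q_s = 5.33 ÷ 0.0281111 = 189.605 s

value=189.6 s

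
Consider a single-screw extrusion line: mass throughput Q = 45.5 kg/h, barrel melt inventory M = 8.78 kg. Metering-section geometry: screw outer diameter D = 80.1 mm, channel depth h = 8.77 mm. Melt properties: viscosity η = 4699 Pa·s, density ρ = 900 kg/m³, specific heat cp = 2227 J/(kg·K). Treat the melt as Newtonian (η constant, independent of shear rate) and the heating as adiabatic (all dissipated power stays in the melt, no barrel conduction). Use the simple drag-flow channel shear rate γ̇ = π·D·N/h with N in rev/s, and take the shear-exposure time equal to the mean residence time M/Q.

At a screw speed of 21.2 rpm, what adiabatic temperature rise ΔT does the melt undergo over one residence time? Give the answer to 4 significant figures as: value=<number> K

Convert throughput: Q = 45.5 kg/h = 45.5/3600 = 0.0126389 kg/s
t_res = M / Q_s = 8.78 ÷ 0.0126389 = 694.681 s
D = 80.1 mm = 0.0801 m;  h = 8.77 mm = 0.00877 m;  N = 21.2 rpm / 60 = 0.353333 rev/s
γ̇ = π·D·N / h = π · 0.0801 · 0.353333 / 0.00877 = 10.1384 s⁻¹
Adiabatic rise: ΔT = η γ̇² t_res / (ρ cp) = 4699·(10.1384)²·694.681 / (900·2227) = 167.403 K

value=167.4 K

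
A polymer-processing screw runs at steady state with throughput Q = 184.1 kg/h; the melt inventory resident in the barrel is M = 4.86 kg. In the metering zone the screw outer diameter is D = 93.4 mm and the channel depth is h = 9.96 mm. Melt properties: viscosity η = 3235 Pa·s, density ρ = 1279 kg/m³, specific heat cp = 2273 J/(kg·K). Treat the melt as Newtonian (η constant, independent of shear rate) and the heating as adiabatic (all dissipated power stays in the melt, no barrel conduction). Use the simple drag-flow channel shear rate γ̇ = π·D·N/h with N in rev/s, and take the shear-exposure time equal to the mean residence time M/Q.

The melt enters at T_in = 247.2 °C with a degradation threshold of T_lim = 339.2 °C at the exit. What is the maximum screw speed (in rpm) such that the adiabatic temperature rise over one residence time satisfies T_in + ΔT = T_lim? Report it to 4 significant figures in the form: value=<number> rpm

value=60.07 rpm

Throughput in SI: Q_s = 184.1 kg/h ÷ 3600 s/h = 0.0511389 kg/s
t_res = M / Q_s = 4.86 ÷ 0.0511389 = 95.0353 s
Convert to metres: D = 0.0934 m, h = 0.00996 m
Allowable rise: ΔT_a = T_lim − T_in = 339.2 − 247.2 = 92 K
γ̇_max² = ΔT_a·ρ·cp / (η·t_res) = [92 × 1279 × 2273] / [3235 × 95.0353] = 869.959 s⁻²
γ̇_max = sqrt(869.959) = 29.4951 s⁻¹
Solve γ̇ = πDN/h for N: N_max = γ̇_max·h/(π·D) = 29.4951 × 0.00996 / (π × 0.0934) = 1.00118 rev/s = 60.0708 rpm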